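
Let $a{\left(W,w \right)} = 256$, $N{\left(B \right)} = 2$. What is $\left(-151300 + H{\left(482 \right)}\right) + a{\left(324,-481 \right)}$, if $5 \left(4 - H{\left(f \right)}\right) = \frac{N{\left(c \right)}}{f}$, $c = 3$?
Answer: $- \frac{182003201}{1205} \approx -1.5104 \cdot 10^{5}$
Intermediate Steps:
$H{\left(f \right)} = 4 - \frac{2}{5 f}$ ($H{\left(f \right)} = 4 - \frac{2 \frac{1}{f}}{5} = 4 - \frac{2}{5 f}$)
$\left(-151300 + H{\left(482 \right)}\right) + a{\left(324,-481 \right)} = \left(-151300 + \left(4 - \frac{2}{5 \cdot 482}\right)\right) + 256 = \left(-151300 + \left(4 - \frac{1}{1205}\right)\right) + 256 = \left(-151300 + \frac{4819}{1205}\right) + 256 = - \frac{182311681}{1205} + 256 = - \frac{182003201}{1205}$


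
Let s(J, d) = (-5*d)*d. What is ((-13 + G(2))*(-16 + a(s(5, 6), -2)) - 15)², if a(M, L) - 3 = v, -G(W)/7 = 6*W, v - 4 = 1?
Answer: 579121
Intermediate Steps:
v = 5 (v = 4 + 1 = 5)
G(W) = -42*W
s(J, d) = -5*d²
a(M, L) = 8 (a(M, L) = 3 + 5 = 8)
((-13 + G(2))*(-16 + a(s(5, 6), -2)) - 15)² = ((-13 - 42*2)*(-16 + 8) - 15)² = ((-13 - 84)*(-8) - 15)² = (-97*(-8) - 15)² = (776 - 15)² = 761² = 579121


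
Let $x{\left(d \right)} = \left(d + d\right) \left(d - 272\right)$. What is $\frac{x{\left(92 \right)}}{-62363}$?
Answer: $\frac{33120}{62363} \approx 0.53108$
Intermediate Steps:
$x{\left(d \right)} = 2 d \left(-272 + d\right)$
$\frac{x{\left(92 \right)}}{-62363} = \frac{2 \cdot 92 \left(-272 + 92\right)}{-62363} = 2 \cdot 92 \left(-180\right) \left(- \frac{1}{62363}\right) = \left(-33120\right) \left(- \frac{1}{62363}\right) = \frac{33120}{62363}$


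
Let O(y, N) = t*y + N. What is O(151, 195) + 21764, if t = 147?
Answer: 44156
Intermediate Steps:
O(y, N) = N + 147*y (O(y, N) = 147*y + N = N + 147*y)
O(151, 195) + 21764 = (195 + 147*151) + 21764 = (195 + 22197) + 21764 = 22392 + 21764 = 44156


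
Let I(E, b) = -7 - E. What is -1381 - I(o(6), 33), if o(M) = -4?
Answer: -1378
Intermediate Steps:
-1381 - I(o(6), 33) = -1381 - (-7 - 1*(-4)) = -1381 - (-7 + 4) = -1381 - 1*(-3) = -1381 + 3 = -1378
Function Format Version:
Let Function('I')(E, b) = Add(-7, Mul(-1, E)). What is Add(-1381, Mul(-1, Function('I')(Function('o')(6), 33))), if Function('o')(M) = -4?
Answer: -1378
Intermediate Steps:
Add(-1381, Mul(-1, Function('I')(Function('o')(6), 33))) = Add(-1381, Mul(-1, Add(-7, Mul(-1, -4)))) = Add(-1381, Mul(-1, Add(-7, 4))) = Add(-1381, Mul(-1, -3)) = Add(-1381, 3) = -1378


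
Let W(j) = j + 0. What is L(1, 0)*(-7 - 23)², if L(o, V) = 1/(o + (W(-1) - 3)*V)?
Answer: 900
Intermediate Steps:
W(j) = j
L(o, V) = 1/(o - 4*V) (L(o, V) = 1/(o + (-1 - 3)*V) = 1/(o - 4*V))
L(1, 0)*(-7 - 23)² = (-7 - 23)²/(1 - 4*0) = (-30)²/(1 + 0) = 900/1 = 1*900 = 900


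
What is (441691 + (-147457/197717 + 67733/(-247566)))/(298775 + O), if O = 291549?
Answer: 21619844183910779/28895183179190328 ≈ 0.74822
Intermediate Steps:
(441691 + (-147457/197717 + 67733/(-247566)))/(298775 + O) = (441691 + (-147457/197717 + 67733/(-247566)))/(298775 + 291549) = (441691 + (-147457*1/197717 + 67733*(-1/247566)))/590324 = (441691 + (-147457/197717 - 67733/247566))*(1/590324) = (441691 - 49897305223/48948006822)*(1/590324) = (21619844183910779/48948006822)*(1/590324) = 21619844183910779/28895183179190328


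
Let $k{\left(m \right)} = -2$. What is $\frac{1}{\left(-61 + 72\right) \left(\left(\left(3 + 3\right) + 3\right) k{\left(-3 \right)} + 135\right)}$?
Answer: $\frac{1}{1287} \approx 0.000777$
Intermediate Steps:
$\frac{1}{\left(-61 + 72\right) \left(\left(\left(3 + 3\right) + 3\right) k{\left(-3 \right)} + 135\right)} = \frac{1}{\left(-61 + 72\right) \left(\left(\left(3 + 3\right) + 3\right) \left(-2\right) + 135\right)} = \frac{1}{11 \left(\left(6 + 3\right) \left(-2\right) + 135\right)} = \frac{1}{11 \left(9 \left(-2\right) + 135\right)} = \frac{1}{11 \left(-18 + 135\right)} = \frac{1}{11 \cdot 117} = \frac{1}{1287}$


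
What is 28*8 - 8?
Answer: 216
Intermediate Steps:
28*8 - 8 = 224 - 8 = 216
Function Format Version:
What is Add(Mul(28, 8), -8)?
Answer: 216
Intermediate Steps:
Add(Mul(28, 8), -8) = Add(224, -8) = 216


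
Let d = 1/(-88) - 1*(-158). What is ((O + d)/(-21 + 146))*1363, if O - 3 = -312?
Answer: -18112907/11000 ≈ -1646.6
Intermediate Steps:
O = -309 (O = 3 - 312 = -309)
d = 13903/88 (d = -1/88 + 158 = 13903/88 ≈ 157.99)
((O + d)/(-21 + 146))*1363 = ((-309 + 13903/88)/(-21 + 146))*1363 = -13289/88/125*1363 = -13289/88*1/125*1363 = -13289/11000*1363 = -18112907/11000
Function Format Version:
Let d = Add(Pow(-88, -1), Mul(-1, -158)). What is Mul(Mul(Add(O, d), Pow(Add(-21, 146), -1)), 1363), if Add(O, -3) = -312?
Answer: Rational(-18112907, 11000) ≈ -1646.6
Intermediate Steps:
O = -309 (O = Add(3, -312) = -309)
d = Rational(13903, 88) (d = Add(Rational(-1, 88), 158) = Rational(13903, 88) ≈ 157.99)
Mul(Mul(Add(O, d), Pow(Add(-21, 146), -1)), 1363) = Mul(Mul(Add(-309, Rational(13903, 88)), Pow(Add(-21, 146), -1)), 1363) = Mul(Mul(Rational(-13289, 88), Pow(125, -1)), 1363) = Mul(Mul(Rational(-13289, 88), Rational(1, 125)), 1363) = Mul(Rational(-13289, 11000), 1363) = Rational(-18112907, 11000)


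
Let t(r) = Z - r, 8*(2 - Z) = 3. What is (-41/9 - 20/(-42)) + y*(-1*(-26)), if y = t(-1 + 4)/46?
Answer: -56297/11592 ≈ -4.8565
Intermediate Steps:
Z = 13/8 (Z = 2 - 1/8*3 = 2 - 3/8 = 13/8 ≈ 1.6250)
t(r) = 13/8 - r
y = -11/368 (y = (13/8 - (-1 + 4))/46 = (13/8 - 1*3)*(1/46) = (13/8 - 3)*(1/46) = -11/8*1/46 = -11/368 ≈ -0.029891)
(-41/9 - 20/(-42)) + y*(-1*(-26)) = (-41/9 - 20/(-42)) - (-11)*(-26)/368 = (-41*1/9 - 20*(-1/42)) - 11/368*26 = (-41/9 + 10/21) - 143/184 = -257/63 - 143/184 = -56297/11592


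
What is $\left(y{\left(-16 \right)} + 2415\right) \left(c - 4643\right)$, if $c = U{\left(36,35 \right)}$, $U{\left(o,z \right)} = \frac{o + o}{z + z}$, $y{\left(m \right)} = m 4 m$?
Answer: $- \frac{558730891}{35} \approx -1.5964 \cdot 10^{7}$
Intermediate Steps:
$y{\left(m \right)} = 4 m^{2}$ ($y{\left(m \right)} = 4 m m = 4 m^{2}$)
$U{\left(o,z \right)} = \frac{o}{z}$ ($U{\left(o,z \right)} = \frac{2 o}{2 z} = 2 o \frac{1}{2 z} = \frac{o}{z}$)
$c = \frac{36}{35} \approx 1.0286$
$\left(y{\left(-16 \right)} + 2415\right) \left(c - 4643\right) = \left(4 \left(-16\right)^{2} + 2415\right) \left(\frac{36}{35} - 4643\right) = \left(4 \cdot 256 + 2415\right) \left(- \frac{162469}{35}\right) = \left(1024 + 2415\right) \left(- \frac{162469}{35}\right) = 3439 \left(- \frac{162469}{35}\right) = - \frac{558730891}{35}$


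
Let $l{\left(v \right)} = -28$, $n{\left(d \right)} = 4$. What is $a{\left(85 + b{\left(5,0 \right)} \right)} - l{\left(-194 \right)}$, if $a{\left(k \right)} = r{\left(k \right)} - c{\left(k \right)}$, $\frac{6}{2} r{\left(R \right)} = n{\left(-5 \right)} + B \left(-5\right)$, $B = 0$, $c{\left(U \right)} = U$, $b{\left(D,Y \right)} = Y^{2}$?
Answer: $- \frac{167}{3} \approx -55.667$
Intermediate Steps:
$r{\left(R \right)} = \frac{4}{3}$ ($r{\left(R \right)} = \frac{4 + 0 \left(-5\right)}{3} = \frac{4 + 0}{3} = \frac{1}{3} \cdot 4 = \frac{4}{3}$)
$a{\left(k \right)} = \frac{4}{3} - k$
$a{\left(85 + b{\left(5,0 \right)} \right)} - l{\left(-194 \right)} = \left(\frac{4}{3} - \left(85 + 0^{2}\right)\right) - -28 = \left(\frac{4}{3} - \left(85 + 0\right)\right) + 28 = \left(\frac{4}{3} - 85\right) + 28 = - \frac{251}{3} + 28 = - \frac{167}{3}$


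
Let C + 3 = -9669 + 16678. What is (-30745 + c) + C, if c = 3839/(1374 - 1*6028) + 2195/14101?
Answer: -1557940814115/65626054 ≈ -23740.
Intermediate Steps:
c = -43918209/65626054 (c = 3839/(1374 - 6028) + 2195*(1/14101) = 3839/(-4654) + 2195/14101 = 3839*(-1/4654) + 2195/14101 = -3839/4654 + 2195/14101 = -43918209/65626054 ≈ -0.66922)
C = 7006 (C = -3 + (-9669 + 16678) = -3 + 7009 = 7006)
(-30745 + c) + C = (-30745 - 43918209/65626054) + 7006 = -2017716948439/65626054 + 7006 = -1557940814115/65626054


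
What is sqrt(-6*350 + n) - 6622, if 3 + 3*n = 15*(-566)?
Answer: -6622 + I*sqrt(4931) ≈ -6622.0 + 70.221*I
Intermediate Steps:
n = -2831 (n = -1 + (15*(-566))/3 = -1 + (1/3)*(-8490) = -1 - 2830 = -2831)
sqrt(-6*350 + n) - 6622 = sqrt(-6*350 - 2831) - 6622 = sqrt(-2100 - 2831) - 6622 = sqrt(-4931) - 6622 = I*sqrt(4931) - 6622 = -6622 + I*sqrt(4931)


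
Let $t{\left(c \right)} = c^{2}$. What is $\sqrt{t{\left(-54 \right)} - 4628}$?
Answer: $4 i \sqrt{107} \approx 41.376 i$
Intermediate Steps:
$\sqrt{t{\left(-54 \right)} - 4628} = \sqrt{\left(-54\right)^{2} - 4628} = \sqrt{2916 - 4628} = \sqrt{-1712} = 4 i \sqrt{107}$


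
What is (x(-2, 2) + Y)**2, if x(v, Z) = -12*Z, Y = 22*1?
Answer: 4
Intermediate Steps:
Y = 22
(x(-2, 2) + Y)**2 = (-12*2 + 22)**2 = (-24 + 22)**2 = (-2)**2 = 4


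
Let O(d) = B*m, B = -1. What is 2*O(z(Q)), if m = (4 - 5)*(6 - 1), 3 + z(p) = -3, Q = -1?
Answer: 10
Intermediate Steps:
z(p) = -6 (z(p) = -3 - 3 = -6)
m = -5 (m = -1*5 = -5)
O(d) = 5 (O(d) = -1*(-5) = 5)
2*O(z(Q)) = 2*5 = 10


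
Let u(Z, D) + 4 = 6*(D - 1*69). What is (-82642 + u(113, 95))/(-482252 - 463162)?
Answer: 41245/472707 ≈ 0.087253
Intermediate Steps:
u(Z, D) = -418 + 6*D (u(Z, D) = -4 + 6*(D - 1*69) = -4 + 6*(D - 69) = -4 + 6*(-69 + D) = -4 + (-414 + 6*D) = -418 + 6*D)
(-82642 + u(113, 95))/(-482252 - 463162) = (-82642 + (-418 + 6*95))/(-482252 - 463162) = (-82642 + (-418 + 570))/(-945414) = (-82642 + 152)*(-1/945414) = -82490*(-1/945414) = 41245/472707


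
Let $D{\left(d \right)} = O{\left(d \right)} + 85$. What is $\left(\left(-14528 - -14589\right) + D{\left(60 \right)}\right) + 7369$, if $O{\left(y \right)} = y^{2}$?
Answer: $11115$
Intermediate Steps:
$D{\left(d \right)} = 85 + d^{2}$ ($D{\left(d \right)} = d^{2} + 85 = 85 + d^{2}$)
$\left(\left(-14528 - -14589\right) + D{\left(60 \right)}\right) + 7369 = \left(\left(-14528 - -14589\right) + \left(85 + 60^{2}\right)\right) + 7369 = \left(\left(-14528 + 14589\right) + \left(85 + 3600\right)\right) + 7369 = \left(61 + 3685\right) + 7369 = 3746 + 7369 = 11115$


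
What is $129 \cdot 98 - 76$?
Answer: $12566$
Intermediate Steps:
$129 \cdot 98 - 76 = 12642 - 76 = 12566$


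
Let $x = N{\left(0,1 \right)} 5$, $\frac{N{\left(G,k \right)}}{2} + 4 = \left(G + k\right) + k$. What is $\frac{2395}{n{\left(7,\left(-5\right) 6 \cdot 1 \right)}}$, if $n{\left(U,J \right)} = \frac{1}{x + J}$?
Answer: $-119750$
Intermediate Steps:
$N{\left(G,k \right)} = -8 + 2 G + 4 k$ ($N{\left(G,k \right)} = -8 + 2 \left(\left(G + k\right) + k\right) = -8 + 2 \left(G + 2 k\right) = -8 + \left(2 G + 4 k\right) = -8 + 2 G + 4 k$)
$x = -20$ ($x = \left(-8 + 2 \cdot 0 + 4 \cdot 1\right) 5 = \left(-8 + 0 + 4\right) 5 = \left(-4\right) 5 = -20$)
$n{\left(U,J \right)} = \frac{1}{-20 + J}$
$\frac{2395}{n{\left(7,\left(-5\right) 6 \cdot 1 \right)}} = \frac{2395}{\frac{1}{-20 + \left(-5\right) 6 \cdot 1}} = \frac{2395}{\frac{1}{-20 - 30}} = \frac{2395}{\frac{1}{-50}} = \frac{2395}{- \frac{1}{50}} = 2395 \left(-50\right) = -119750$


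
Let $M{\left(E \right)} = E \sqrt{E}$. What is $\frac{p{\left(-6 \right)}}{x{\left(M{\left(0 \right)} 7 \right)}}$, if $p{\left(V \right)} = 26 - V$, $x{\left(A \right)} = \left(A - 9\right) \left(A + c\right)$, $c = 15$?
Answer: $- \frac{32}{135} \approx -0.23704$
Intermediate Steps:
$M{\left(E \right)} = E^{\frac{3}{2}}$
$x{\left(A \right)} = \left(-9 + A\right) \left(15 + A\right)$ ($x{\left(A \right)} = \left(A - 9\right) \left(A + 15\right) = \left(-9 + A\right) \left(15 + A\right)$)
$\frac{p{\left(-6 \right)}}{x{\left(M{\left(0 \right)} 7 \right)}} = \frac{26 - -6}{-135 + \left(0^{\frac{3}{2}} \cdot 7\right)^{2} + 6 \cdot 0^{\frac{3}{2}} \cdot 7} = \frac{26 + 6}{-135 + \left(0 \cdot 7\right)^{2} + 6 \cdot 0 \cdot 7} = \frac{32}{-135 + 0^{2} + 6 \cdot 0} = \frac{32}{-135 + 0 + 0} = \frac{32}{-135} = 32 \left(- \frac{1}{135}\right) = - \frac{32}{135}$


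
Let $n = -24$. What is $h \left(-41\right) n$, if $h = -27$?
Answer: $-26568$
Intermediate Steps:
$h \left(-41\right) n = \left(-27\right) \left(-41\right) \left(-24\right) = 1107 \left(-24\right) = -26568$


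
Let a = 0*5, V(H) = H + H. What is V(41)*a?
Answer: 0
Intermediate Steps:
V(H) = 2*H
a = 0
V(41)*a = (2*41)*0 = 82*0 = 0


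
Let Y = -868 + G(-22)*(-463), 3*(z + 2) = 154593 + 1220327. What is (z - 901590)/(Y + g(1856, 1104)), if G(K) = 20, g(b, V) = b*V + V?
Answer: -20779/95625 ≈ -0.21730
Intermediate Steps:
z = 1374914/3 (z = -2 + (154593 + 1220327)/3 = -2 + (1/3)*1374920 = -2 + 1374920/3 = 1374914/3 ≈ 4.5830e+5)
g(b, V) = V + V*b (g(b, V) = V*b + V = V + V*b)
Y = -10128 (Y = -868 + 20*(-463) = -868 - 9260 = -10128)
(z - 901590)/(Y + g(1856, 1104)) = (1374914/3 - 901590)/(-10128 + 1104*(1 + 1856)) = -1329856/(3*(-10128 + 1104*1857)) = -1329856/(3*(-10128 + 2050128)) = -1329856/3/2040000 = -1329856/3*1/2040000 = -20779/95625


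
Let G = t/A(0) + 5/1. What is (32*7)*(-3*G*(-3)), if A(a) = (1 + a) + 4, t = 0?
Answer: 10080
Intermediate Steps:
A(a) = 5 + a
G = 5 (G = 0/(5 + 0) + 5/1 = 0/5 + 5*1 = 0*(⅕) + 5 = 0 + 5 = 5)
(32*7)*(-3*G*(-3)) = (32*7)*(-3*5*(-3)) = 224*(-15*(-3)) = 224*45 = 10080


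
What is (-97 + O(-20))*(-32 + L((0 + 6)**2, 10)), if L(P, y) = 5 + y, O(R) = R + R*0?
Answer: 1989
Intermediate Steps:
O(R) = R (O(R) = R + 0 = R)
(-97 + O(-20))*(-32 + L((0 + 6)**2, 10)) = (-97 - 20)*(-32 + (5 + 10)) = -117*(-32 + 15) = -117*(-17) = 1989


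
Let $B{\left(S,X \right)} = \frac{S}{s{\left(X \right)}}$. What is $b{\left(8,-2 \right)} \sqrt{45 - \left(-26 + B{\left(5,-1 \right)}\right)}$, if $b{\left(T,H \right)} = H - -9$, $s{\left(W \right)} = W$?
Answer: $14 \sqrt{19} \approx 61.025$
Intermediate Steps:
$b{\left(T,H \right)} = 9 + H$ ($b{\left(T,H \right)} = H + 9 = 9 + H$)
$B{\left(S,X \right)} = \frac{S}{X}$
$b{\left(8,-2 \right)} \sqrt{45 - \left(-26 + B{\left(5,-1 \right)}\right)} = \left(9 - 2\right) \sqrt{45 + \left(26 - \frac{5}{-1}\right)} = 7 \sqrt{45 + \left(26 - 5 \left(-1\right)\right)} = 7 \sqrt{45 + \left(26 - -5\right)} = 7 \sqrt{45 + \left(26 + 5\right)} = 7 \sqrt{45 + 31} = 7 \sqrt{76} = 7 \cdot 2 \sqrt{19} = 14 \sqrt{19}$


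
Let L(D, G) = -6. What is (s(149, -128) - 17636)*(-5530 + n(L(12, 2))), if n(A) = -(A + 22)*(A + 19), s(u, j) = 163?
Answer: 100260074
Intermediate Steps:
n(A) = -(19 + A)*(22 + A) (n(A) = -(22 + A)*(19 + A) = -(19 + A)*(22 + A))
(s(149, -128) - 17636)*(-5530 + n(L(12, 2))) = (163 - 17636)*(-5530 + (-418 - 1*(-6)² - 41*(-6))) = -17473*(-5530 + (-418 - 1*36 + 246)) = -17473*(-5530 + (-418 - 36 + 246)) = -17473*(-5530 - 208) = -17473*(-5738) = 100260074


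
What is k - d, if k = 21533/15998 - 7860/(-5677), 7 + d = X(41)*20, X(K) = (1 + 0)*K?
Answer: -73589198077/90820646 ≈ -810.27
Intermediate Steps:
X(K) = K (X(K) = 1*K = K)
d = 813 (d = -7 + 41*20 = -7 + 820 = 813)
k = 247987121/90820646 (k = 21533*(1/15998) - 7860*(-1/5677) = 21533/15998 + 7860/5677 = 247987121/90820646 ≈ 2.7305)
k - d = 247987121/90820646 - 1*813 = 247987121/90820646 - 813 = -73589198077/90820646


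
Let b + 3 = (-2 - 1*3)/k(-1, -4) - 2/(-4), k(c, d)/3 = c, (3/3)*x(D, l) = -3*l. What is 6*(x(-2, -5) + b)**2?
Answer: 7225/6 ≈ 1204.2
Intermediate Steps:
x(D, l) = -3*l
k(c, d) = 3*c
b = -5/6 (b = -3 + ((-2 - 1*3)/((3*(-1))) - 2/(-4)) = -3 + ((-2 - 3)/(-3) - 2*(-1/4)) = -3 + (-5*(-1/3) + 1/2) = -3 + (5/3 + 1/2) = -3 + 13/6 = -5/6 ≈ -0.83333)
6*(x(-2, -5) + b)**2 = 6*(-3*(-5) - 5/6)**2 = 6*(15 - 5/6)**2 = 6*(85/6)**2 = 6*(7225/36) = 7225/6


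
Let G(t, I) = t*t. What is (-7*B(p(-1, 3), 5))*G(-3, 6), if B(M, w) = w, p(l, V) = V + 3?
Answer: -315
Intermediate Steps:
p(l, V) = 3 + V
G(t, I) = t**2
(-7*B(p(-1, 3), 5))*G(-3, 6) = -7*5*(-3)**2 = -35*9 = -315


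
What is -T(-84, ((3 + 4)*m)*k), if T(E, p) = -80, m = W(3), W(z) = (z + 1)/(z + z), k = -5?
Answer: 80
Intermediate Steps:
W(z) = (1 + z)/(2*z) (W(z) = (1 + z)/((2*z)) = (1 + z)*(1/(2*z)) = (1 + z)/(2*z))
m = 2/3 (m = (1/2)*(1 + 3)/3 = (1/2)*(1/3)*4 = 2/3 ≈ 0.66667)
-T(-84, ((3 + 4)*m)*k) = -1*(-80) = 80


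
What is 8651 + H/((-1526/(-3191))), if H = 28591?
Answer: 104435307/1526 ≈ 68437.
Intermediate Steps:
8651 + H/((-1526/(-3191))) = 8651 + 28591/((-1526/(-3191))) = 8651 + 28591/((-1526*(-1/3191))) = 8651 + 28591/(1526/3191) = 8651 + 28591*(3191/1526) = 8651 + 91233881/1526 = 104435307/1526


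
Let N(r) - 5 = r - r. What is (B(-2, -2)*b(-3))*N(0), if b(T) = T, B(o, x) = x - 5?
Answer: 105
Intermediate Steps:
B(o, x) = -5 + x
N(r) = 5 (N(r) = 5 + (r - r) = 5 + 0 = 5)
(B(-2, -2)*b(-3))*N(0) = ((-5 - 2)*(-3))*5 = -7*(-3)*5 = 21*5 = 105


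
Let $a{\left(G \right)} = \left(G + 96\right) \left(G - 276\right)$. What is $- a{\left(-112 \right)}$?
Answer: $-6208$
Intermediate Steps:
$a{\left(G \right)} = \left(-276 + G\right) \left(96 + G\right)$ ($a{\left(G \right)} = \left(96 + G\right) \left(-276 + G\right) = \left(-276 + G\right) \left(96 + G\right)$)
$- a{\left(-112 \right)} = - (-26496 + \left(-112\right)^{2} - -20160) = - (-26496 + 12544 + 20160) = \left(-1\right) 6208 = -6208$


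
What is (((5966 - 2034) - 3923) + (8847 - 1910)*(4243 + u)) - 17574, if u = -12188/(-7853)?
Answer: 231089385634/7853 ≈ 2.9427e+7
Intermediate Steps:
u = 12188/7853 (u = -12188*(-1/7853) = 12188/7853 ≈ 1.5520)
(((5966 - 2034) - 3923) + (8847 - 1910)*(4243 + u)) - 17574 = (((5966 - 2034) - 3923) + (8847 - 1910)*(4243 + 12188/7853)) - 17574 = ((3932 - 3923) + 6937*(33332467/7853)) - 17574 = (9 + 231227323579/7853) - 17574 = 231227394256/7853 - 17574 = 231089385634/7853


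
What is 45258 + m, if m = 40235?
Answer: 85493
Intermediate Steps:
45258 + m = 45258 + 40235 = 85493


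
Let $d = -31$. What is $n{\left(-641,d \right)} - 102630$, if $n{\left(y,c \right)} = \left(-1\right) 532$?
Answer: $-103162$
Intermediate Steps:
$n{\left(y,c \right)} = -532$
$n{\left(-641,d \right)} - 102630 = -532 - 102630 = -103162$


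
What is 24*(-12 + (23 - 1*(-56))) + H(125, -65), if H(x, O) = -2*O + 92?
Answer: 1830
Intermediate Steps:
H(x, O) = 92 - 2*O
24*(-12 + (23 - 1*(-56))) + H(125, -65) = 24*(-12 + (23 - 1*(-56))) + (92 - 2*(-65)) = 24*(-12 + (23 + 56)) + (92 + 130) = 24*(-12 + 79) + 222 = 24*67 + 222 = 1608 + 222 = 1830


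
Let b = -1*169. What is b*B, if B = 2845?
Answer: -480805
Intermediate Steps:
b = -169
b*B = -169*2845 = -480805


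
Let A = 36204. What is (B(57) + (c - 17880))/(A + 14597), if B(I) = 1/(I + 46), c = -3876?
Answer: -2240867/5232503 ≈ -0.42826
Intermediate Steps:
B(I) = 1/(46 + I)
(B(57) + (c - 17880))/(A + 14597) = (1/(46 + 57) + (-3876 - 17880))/(36204 + 14597) = (1/103 - 21756)/50801 = (1/103 - 21756)*(1/50801) = -2240867/103*1/50801 = -2240867/5232503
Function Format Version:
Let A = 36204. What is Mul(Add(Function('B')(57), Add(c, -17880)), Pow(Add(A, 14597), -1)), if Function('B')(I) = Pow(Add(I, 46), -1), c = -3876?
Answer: Rational(-2240867, 5232503) ≈ -0.42826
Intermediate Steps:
Function('B')(I) = Pow(Add(46, I), -1)
Mul(Add(Function('B')(57), Add(c, -17880)), Pow(Add(A, 14597), -1)) = Mul(Add(Pow(Add(46, 57), -1), Add(-3876, -17880)), Pow(Add(36204, 14597), -1)) = Mul(Add(Pow(103, -1), -21756), Pow(50801, -1)) = Mul(Add(Rational(1, 103), -21756), Rational(1, 50801)) = Mul(Rational(-2240867, 103), Rational(1, 50801)) = Rational(-2240867, 5232503)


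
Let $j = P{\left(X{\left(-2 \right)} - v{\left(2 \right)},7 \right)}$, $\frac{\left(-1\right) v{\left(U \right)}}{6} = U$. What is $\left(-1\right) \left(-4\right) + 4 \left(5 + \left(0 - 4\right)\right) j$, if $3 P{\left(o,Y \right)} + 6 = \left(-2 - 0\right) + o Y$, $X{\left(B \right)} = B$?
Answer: $\frac{260}{3} \approx 86.667$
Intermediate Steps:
$v{\left(U \right)} = - 6 U$
$P{\left(o,Y \right)} = - \frac{8}{3} + \frac{Y o}{3}$ ($P{\left(o,Y \right)} = -2 + \frac{\left(-2 - 0\right) + o Y}{3} = -2 + \frac{\left(-2 + 0\right) + Y o}{3} = -2 + \frac{-2 + Y o}{3} = -2 + \left(- \frac{2}{3} + \frac{Y o}{3}\right) = - \frac{8}{3} + \frac{Y o}{3}$)
$j = \frac{62}{3}$ ($j = - \frac{8}{3} + \frac{1}{3} \cdot 7 \left(-2 - \left(-6\right) 2\right) = - \frac{8}{3} + \frac{1}{3} \cdot 7 \left(-2 - -12\right) = - \frac{8}{3} + \frac{1}{3} \cdot 7 \left(-2 + 12\right) = - \frac{8}{3} + \frac{1}{3} \cdot 7 \cdot 10 = - \frac{8}{3} + \frac{70}{3} = \frac{62}{3} \approx 20.667$)
$\left(-1\right) \left(-4\right) + 4 \left(5 + \left(0 - 4\right)\right) j = \left(-1\right) \left(-4\right) + 4 \left(5 + \left(0 - 4\right)\right) \frac{62}{3} = 4 + 4 \left(5 + \left(0 - 4\right)\right) \frac{62}{3} = 4 + 4 \left(5 - 4\right) \frac{62}{3} = 4 + 4 \cdot 1 \cdot \frac{62}{3} = 4 + 4 \cdot \frac{62}{3} = 4 + \frac{248}{3} = \frac{260}{3}$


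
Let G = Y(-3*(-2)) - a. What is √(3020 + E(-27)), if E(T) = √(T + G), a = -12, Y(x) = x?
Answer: √(3020 + 3*I) ≈ 54.955 + 0.0273*I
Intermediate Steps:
G = 18 (G = -3*(-2) - 1*(-12) = 6 + 12 = 18)
E(T) = √(18 + T) (E(T) = √(T + 18) = √(18 + T))
√(3020 + E(-27)) = √(3020 + √(18 - 27)) = √(3020 + √(-9)) = √(3020 + 3*I)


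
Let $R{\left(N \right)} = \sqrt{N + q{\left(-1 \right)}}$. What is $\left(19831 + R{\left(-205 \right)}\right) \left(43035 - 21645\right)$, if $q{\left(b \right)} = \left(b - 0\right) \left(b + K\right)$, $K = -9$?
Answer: $424185090 + 21390 i \sqrt{195} \approx 4.2419 \cdot 10^{8} + 2.987 \cdot 10^{5} i$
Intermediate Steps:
$q{\left(b \right)} = b \left(-9 + b\right)$ ($q{\left(b \right)} = \left(b - 0\right) \left(b - 9\right) = \left(b + 0\right) \left(-9 + b\right) = b \left(-9 + b\right)$)
$R{\left(N \right)} = \sqrt{10 + N}$ ($R{\left(N \right)} = \sqrt{N - \left(-9 - 1\right)} = \sqrt{N - -10} = \sqrt{N + 10} = \sqrt{10 + N}$)
$\left(19831 + R{\left(-205 \right)}\right) \left(43035 - 21645\right) = \left(19831 + \sqrt{10 - 205}\right) \left(43035 - 21645\right) = \left(19831 + \sqrt{-195}\right) 21390 = \left(19831 + i \sqrt{195}\right) 21390 = 424185090 + 21390 i \sqrt{195}$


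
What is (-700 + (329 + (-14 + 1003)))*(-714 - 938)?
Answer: -1020936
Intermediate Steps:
(-700 + (329 + (-14 + 1003)))*(-714 - 938) = (-700 + (329 + 989))*(-1652) = (-700 + 1318)*(-1652) = 618*(-1652) = -1020936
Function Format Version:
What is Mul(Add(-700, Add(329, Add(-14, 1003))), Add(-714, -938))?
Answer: -1020936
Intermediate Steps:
Mul(Add(-700, Add(329, Add(-14, 1003))), Add(-714, -938)) = Mul(Add(-700, Add(329, 989)), -1652) = Mul(Add(-700, 1318), -1652) = Mul(618, -1652) = -1020936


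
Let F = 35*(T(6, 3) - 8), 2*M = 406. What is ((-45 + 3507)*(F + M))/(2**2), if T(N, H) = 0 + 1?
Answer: -36351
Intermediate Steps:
M = 203 (M = (1/2)*406 = 203)
T(N, H) = 1
F = -245 (F = 35*(1 - 8) = 35*(-7) = -245)
((-45 + 3507)*(F + M))/(2**2) = ((-45 + 3507)*(-245 + 203))/(2**2) = (3462*(-42))/4 = -145404*1/4 = -36351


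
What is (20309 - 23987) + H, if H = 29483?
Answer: 25805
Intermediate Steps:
(20309 - 23987) + H = (20309 - 23987) + 29483 = -3678 + 29483 = 25805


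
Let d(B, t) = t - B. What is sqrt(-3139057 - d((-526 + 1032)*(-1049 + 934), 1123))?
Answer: I*sqrt(3198370) ≈ 1788.4*I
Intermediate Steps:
sqrt(-3139057 - d((-526 + 1032)*(-1049 + 934), 1123)) = sqrt(-3139057 - (1123 - (-526 + 1032)*(-1049 + 934))) = sqrt(-3139057 - (1123 - 506*(-115))) = sqrt(-3139057 - (1123 - 1*(-58190))) = sqrt(-3139057 - (1123 + 58190)) = sqrt(-3139057 - 1*59313) = sqrt(-3139057 - 59313) = sqrt(-3198370) = I*sqrt(3198370)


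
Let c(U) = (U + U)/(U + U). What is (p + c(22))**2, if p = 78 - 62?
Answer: 289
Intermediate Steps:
p = 16
c(U) = 1 (c(U) = (2*U)/((2*U)) = (2*U)*(1/(2*U)) = 1)
(p + c(22))**2 = (16 + 1)**2 = 17**2 = 289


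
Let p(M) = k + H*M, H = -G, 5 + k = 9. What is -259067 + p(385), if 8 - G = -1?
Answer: -262528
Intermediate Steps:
G = 9 (G = 8 - 1*(-1) = 8 + 1 = 9)
k = 4 (k = -5 + 9 = 4)
H = -9 (H = -1*9 = -9)
p(M) = 4 - 9*M
-259067 + p(385) = -259067 + (4 - 9*385) = -259067 + (4 - 3465) = -259067 - 3461 = -262528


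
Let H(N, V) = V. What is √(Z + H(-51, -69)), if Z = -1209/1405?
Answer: 3*I*√15322930/1405 ≈ 8.3583*I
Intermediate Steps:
Z = -1209/1405 (Z = -1209*1/1405 = -1209/1405 ≈ -0.86050)
√(Z + H(-51, -69)) = √(-1209/1405 - 69) = √(-98154/1405) = 3*I*√15322930/1405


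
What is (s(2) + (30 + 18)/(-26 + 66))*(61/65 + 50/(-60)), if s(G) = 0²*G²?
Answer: 41/325 ≈ 0.12615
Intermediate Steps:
s(G) = 0 (s(G) = 0*G² = 0)
(s(2) + (30 + 18)/(-26 + 66))*(61/65 + 50/(-60)) = (0 + (30 + 18)/(-26 + 66))*(61/65 + 50/(-60)) = (0 + 48/40)*(61*(1/65) + 50*(-1/60)) = (0 + 48*(1/40))*(61/65 - ⅚) = (0 + 6/5)*(41/390) = (6/5)*(41/390) = 41/325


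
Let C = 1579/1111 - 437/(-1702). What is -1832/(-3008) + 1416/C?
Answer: 14601213573/17290360 ≈ 844.47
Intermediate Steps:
C = 137955/82214 (C = 1579*(1/1111) - 437*(-1/1702) = 1579/1111 + 19/74 = 137955/82214 ≈ 1.6780)
-1832/(-3008) + 1416/C = -1832/(-3008) + 1416/(137955/82214) = -1832*(-1/3008) + 1416*(82214/137955) = 229/376 + 38805008/45985 = 14601213573/17290360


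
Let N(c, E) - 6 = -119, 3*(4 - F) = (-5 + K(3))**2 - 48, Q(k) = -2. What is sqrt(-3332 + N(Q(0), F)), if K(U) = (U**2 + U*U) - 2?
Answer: I*sqrt(3445) ≈ 58.694*I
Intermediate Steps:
K(U) = -2 + 2*U**2 (K(U) = (U**2 + U**2) - 2 = 2*U**2 - 2 = -2 + 2*U**2)
F = -61/3 (F = 4 - ((-5 + (-2 + 2*3**2))**2 - 48)/3 = 4 - ((-5 + (-2 + 2*9))**2 - 48)/3 = 4 - ((-5 + (-2 + 18))**2 - 48)/3 = 4 - ((-5 + 16)**2 - 48)/3 = 4 - (11**2 - 48)/3 = 4 - (121 - 48)/3 = 4 - 1/3*73 = 4 - 73/3 = -61/3 ≈ -20.333)
N(c, E) = -113 (N(c, E) = 6 - 119 = -113)
sqrt(-3332 + N(Q(0), F)) = sqrt(-3332 - 113) = sqrt(-3445) = I*sqrt(3445)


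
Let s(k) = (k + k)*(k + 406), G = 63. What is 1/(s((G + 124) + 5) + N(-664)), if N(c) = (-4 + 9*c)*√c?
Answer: 6/1998217 + 5*I*√166/31971472 ≈ 3.0027e-6 + 2.0149e-6*I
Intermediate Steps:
s(k) = 2*k*(406 + k) (s(k) = (2*k)*(406 + k) = 2*k*(406 + k))
N(c) = √c*(-4 + 9*c)
1/(s((G + 124) + 5) + N(-664)) = 1/(2*((63 + 124) + 5)*(406 + ((63 + 124) + 5)) + √(-664)*(-4 + 9*(-664))) = 1/(2*(187 + 5)*(406 + (187 + 5)) + (2*I*√166)*(-4 - 5976)) = 1/(2*192*(406 + 192) + (2*I*√166)*(-5980)) = 1/(2*192*598 - 11960*I*√166) = 1/(229632 - 11960*I*√166)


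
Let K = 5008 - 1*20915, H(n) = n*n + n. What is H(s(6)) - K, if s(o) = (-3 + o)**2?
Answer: 15997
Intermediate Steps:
H(n) = n + n**2 (H(n) = n**2 + n = n + n**2)
K = -15907 (K = 5008 - 20915 = -15907)
H(s(6)) - K = (-3 + 6)**2*(1 + (-3 + 6)**2) - 1*(-15907) = 3**2*(1 + 3**2) + 15907 = 9*(1 + 9) + 15907 = 9*10 + 15907 = 90 + 15907 = 15997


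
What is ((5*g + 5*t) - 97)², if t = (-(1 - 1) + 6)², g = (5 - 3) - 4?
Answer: 5329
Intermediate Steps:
g = -2 (g = 2 - 4 = -2)
t = 36 (t = (-1*0 + 6)² = (0 + 6)² = 6² = 36)
((5*g + 5*t) - 97)² = ((5*(-2) + 5*36) - 97)² = ((-10 + 180) - 97)² = (170 - 97)² = 73² = 5329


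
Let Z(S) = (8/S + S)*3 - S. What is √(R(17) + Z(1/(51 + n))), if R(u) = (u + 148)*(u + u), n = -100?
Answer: 4*√13579/7 ≈ 66.588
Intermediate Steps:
R(u) = 2*u*(148 + u) (R(u) = (148 + u)*(2*u) = 2*u*(148 + u))
Z(S) = 2*S + 24/S (Z(S) = (S + 8/S)*3 - S = (3*S + 24/S) - S = 2*S + 24/S)
√(R(17) + Z(1/(51 + n))) = √(2*17*(148 + 17) + (2/(51 - 100) + 24/(1/(51 - 100)))) = √(2*17*165 + (2/(-49) + 24/(1/(-49)))) = √(5610 + (2*(-1/49) + 24/(-1/49))) = √(5610 + (-2/49 + 24*(-49))) = √(5610 + (-2/49 - 1176)) = √(5610 - 57626/49) = √(217264/49) = 4*√13579/7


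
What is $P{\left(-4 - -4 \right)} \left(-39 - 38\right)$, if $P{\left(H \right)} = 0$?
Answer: $0$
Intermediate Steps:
$P{\left(-4 - -4 \right)} \left(-39 - 38\right) = 0 \left(-39 - 38\right) = 0 \left(-77\right) = 0$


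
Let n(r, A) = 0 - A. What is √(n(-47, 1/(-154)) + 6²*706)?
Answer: √602766010/154 ≈ 159.42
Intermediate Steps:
n(r, A) = -A
√(n(-47, 1/(-154)) + 6²*706) = √(-1/(-154) + 6²*706) = √(-1*(-1/154) + 36*706) = √(1/154 + 25416) = √(3914065/154) = √602766010/154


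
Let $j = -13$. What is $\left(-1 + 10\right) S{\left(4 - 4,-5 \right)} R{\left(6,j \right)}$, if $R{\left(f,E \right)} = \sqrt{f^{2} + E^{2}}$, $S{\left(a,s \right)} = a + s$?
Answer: $- 45 \sqrt{205} \approx -644.3$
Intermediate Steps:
$R{\left(f,E \right)} = \sqrt{E^{2} + f^{2}}$
$\left(-1 + 10\right) S{\left(4 - 4,-5 \right)} R{\left(6,j \right)} = \left(-1 + 10\right) \left(\left(4 - 4\right) - 5\right) \sqrt{\left(-13\right)^{2} + 6^{2}} = 9 \left(0 - 5\right) \sqrt{169 + 36} = 9 \left(-5\right) \sqrt{205} = - 45 \sqrt{205}$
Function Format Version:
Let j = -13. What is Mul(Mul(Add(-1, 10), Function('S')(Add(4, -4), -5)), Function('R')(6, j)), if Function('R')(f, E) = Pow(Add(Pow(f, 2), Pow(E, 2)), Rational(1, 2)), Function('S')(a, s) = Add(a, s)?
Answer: Mul(-45, Pow(205, Rational(1, 2))) ≈ -644.30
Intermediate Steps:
Function('R')(f, E) = Pow(Add(Pow(E, 2), Pow(f, 2)), Rational(1, 2))
Mul(Mul(Add(-1, 10), Function('S')(Add(4, -4), -5)), Function('R')(6, j)) = Mul(Mul(Add(-1, 10), Add(Add(4, -4), -5)), Pow(Add(Pow(-13, 2), Pow(6, 2)), Rational(1, 2))) = Mul(Mul(9, Add(0, -5)), Pow(Add(169, 36), Rational(1, 2))) = Mul(Mul(9, -5), Pow(205, Rational(1, 2))) = Mul(-45, Pow(205, Rational(1, 2)))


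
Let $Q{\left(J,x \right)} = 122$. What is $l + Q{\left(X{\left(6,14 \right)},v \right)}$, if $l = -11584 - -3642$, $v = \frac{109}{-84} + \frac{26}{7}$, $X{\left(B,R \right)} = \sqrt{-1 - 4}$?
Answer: $-7820$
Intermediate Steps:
$X{\left(B,R \right)} = i \sqrt{5}$ ($X{\left(B,R \right)} = \sqrt{-5} = i \sqrt{5}$)
$v = \frac{29}{12}$ ($v = 109 \left(- \frac{1}{84}\right) + 26 \cdot \frac{1}{7} = - \frac{109}{84} + \frac{26}{7} = \frac{29}{12} \approx 2.4167$)
$l = -7942$ ($l = -11584 + 3642 = -7942$)
$l + Q{\left(X{\left(6,14 \right)},v \right)} = -7942 + 122 = -7820$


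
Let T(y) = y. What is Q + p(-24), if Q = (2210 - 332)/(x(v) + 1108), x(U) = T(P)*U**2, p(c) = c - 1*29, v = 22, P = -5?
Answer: -35707/656 ≈ -54.431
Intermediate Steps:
p(c) = -29 + c (p(c) = c - 29 = -29 + c)
x(U) = -5*U**2
Q = -939/656 (Q = (2210 - 332)/(-5*22**2 + 1108) = 1878/(-5*484 + 1108) = 1878/(-2420 + 1108) = 1878/(-1312) = 1878*(-1/1312) = -939/656 ≈ -1.4314)
Q + p(-24) = -939/656 + (-29 - 24) = -939/656 - 53 = -35707/656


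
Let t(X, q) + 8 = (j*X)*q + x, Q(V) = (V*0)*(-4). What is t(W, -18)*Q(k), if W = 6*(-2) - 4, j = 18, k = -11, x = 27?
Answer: 0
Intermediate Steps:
Q(V) = 0 (Q(V) = 0*(-4) = 0)
W = -16 (W = -12 - 4 = -16)
t(X, q) = 19 + 18*X*q (t(X, q) = -8 + ((18*X)*q + 27) = -8 + (18*X*q + 27) = -8 + (27 + 18*X*q) = 19 + 18*X*q)
t(W, -18)*Q(k) = (19 + 18*(-16)*(-18))*0 = (19 + 5184)*0 = 5203*0 = 0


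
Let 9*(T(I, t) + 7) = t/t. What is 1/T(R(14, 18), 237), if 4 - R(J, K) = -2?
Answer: -9/62 ≈ -0.14516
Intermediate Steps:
R(J, K) = 6 (R(J, K) = 4 - 1*(-2) = 4 + 2 = 6)
T(I, t) = -62/9 (T(I, t) = -7 + (t/t)/9 = -7 + (1/9)*1 = -7 + 1/9 = -62/9)
1/T(R(14, 18), 237) = 1/(-62/9) = -9/62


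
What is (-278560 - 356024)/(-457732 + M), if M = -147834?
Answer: 317292/302783 ≈ 1.0479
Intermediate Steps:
(-278560 - 356024)/(-457732 + M) = (-278560 - 356024)/(-457732 - 147834) = -634584/(-605566) = -634584*(-1/605566) = 317292/302783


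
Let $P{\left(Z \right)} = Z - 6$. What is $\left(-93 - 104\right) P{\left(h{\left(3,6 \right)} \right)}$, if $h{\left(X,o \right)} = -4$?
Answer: $1970$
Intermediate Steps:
$P{\left(Z \right)} = -6 + Z$ ($P{\left(Z \right)} = Z - 6 = -6 + Z$)
$\left(-93 - 104\right) P{\left(h{\left(3,6 \right)} \right)} = \left(-93 - 104\right) \left(-6 - 4\right) = \left(-197\right) \left(-10\right) = 1970$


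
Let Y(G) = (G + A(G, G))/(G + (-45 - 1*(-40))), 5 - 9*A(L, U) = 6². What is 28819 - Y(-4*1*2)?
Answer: 3371720/117 ≈ 28818.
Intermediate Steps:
A(L, U) = -31/9 (A(L, U) = 5/9 - ⅑*6² = 5/9 - ⅑*36 = 5/9 - 4 = -31/9)
Y(G) = (-31/9 + G)/(-5 + G) (Y(G) = (G - 31/9)/(G + (-45 - 1*(-40))) = (-31/9 + G)/(G + (-45 + 40)) = (-31/9 + G)/(G - 5) = (-31/9 + G)/(-5 + G))
28819 - Y(-4*1*2) = 28819 - (-31/9 - 4*1*2)/(-5 - 4*1*2) = 28819 - (-31/9 - 4*2)/(-5 - 4*2) = 28819 - (-31/9 - 8)/(-5 - 8) = 28819 - (-103)/((-13)*9) = 28819 - (-1)*(-103)/(13*9) = 28819 - 1*103/117 = 28819 - 103/117 = 3371720/117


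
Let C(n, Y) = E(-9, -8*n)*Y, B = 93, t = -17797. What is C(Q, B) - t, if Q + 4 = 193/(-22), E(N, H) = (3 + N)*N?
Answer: 22819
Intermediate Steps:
E(N, H) = N*(3 + N)
Q = -281/22 (Q = -4 + 193/(-22) = -4 + 193*(-1/22) = -4 - 193/22 = -281/22 ≈ -12.773)
C(n, Y) = 54*Y (C(n, Y) = (-9*(3 - 9))*Y = (-9*(-6))*Y = 54*Y)
C(Q, B) - t = 54*93 - 1*(-17797) = 5022 + 17797 = 22819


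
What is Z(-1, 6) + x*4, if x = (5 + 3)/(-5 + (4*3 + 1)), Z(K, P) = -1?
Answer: 3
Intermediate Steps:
x = 1 (x = 8/(-5 + (12 + 1)) = 8/(-5 + 13) = 8/8 = 8*(⅛) = 1)
Z(-1, 6) + x*4 = -1 + 1*4 = -1 + 4 = 3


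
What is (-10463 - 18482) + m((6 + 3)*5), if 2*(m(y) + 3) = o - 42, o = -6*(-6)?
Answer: -28951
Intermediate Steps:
o = 36
m(y) = -6 (m(y) = -3 + (36 - 42)/2 = -3 + (½)*(-6) = -3 - 3 = -6)
(-10463 - 18482) + m((6 + 3)*5) = (-10463 - 18482) - 6 = -28945 - 6 = -28951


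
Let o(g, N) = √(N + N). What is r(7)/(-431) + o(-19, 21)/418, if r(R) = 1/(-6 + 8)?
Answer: -1/862 + √42/418 ≈ 0.014344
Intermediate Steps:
o(g, N) = √2*√N (o(g, N) = √(2*N) = √2*√N)
r(R) = ½ (r(R) = 1/2 = ½)
r(7)/(-431) + o(-19, 21)/418 = (½)/(-431) + (√2*√21)/418 = (½)*(-1/431) + √42*(1/418) = -1/862 + √42/418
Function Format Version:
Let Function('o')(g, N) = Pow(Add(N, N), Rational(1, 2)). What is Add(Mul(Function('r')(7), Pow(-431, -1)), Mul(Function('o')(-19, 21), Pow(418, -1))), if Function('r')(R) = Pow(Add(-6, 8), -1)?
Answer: Add(Rational(-1, 862), Mul(Rational(1, 418), Pow(42, Rational(1, 2)))) ≈ 0.014344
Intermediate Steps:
Function('o')(g, N) = Mul(Pow(2, Rational(1, 2)), Pow(N, Rational(1, 2))) (Function('o')(g, N) = Pow(Mul(2, N), Rational(1, 2)) = Mul(Pow(2, Rational(1, 2)), Pow(N, Rational(1, 2))))
Function('r')(R) = Rational(1, 2) (Function('r')(R) = Pow(2, -1) = Rational(1, 2))
Add(Mul(Function('r')(7), Pow(-431, -1)), Mul(Function('o')(-19, 21), Pow(418, -1))) = Add(Mul(Rational(1, 2), Pow(-431, -1)), Mul(Mul(Pow(2, Rational(1, 2)), Pow(21, Rational(1, 2))), Pow(418, -1))) = Add(Mul(Rational(1, 2), Rational(-1, 431)), Mul(Pow(42, Rational(1, 2)), Rational(1, 418))) = Add(Rational(-1, 862), Mul(Rational(1, 418), Pow(42, Rational(1, 2))))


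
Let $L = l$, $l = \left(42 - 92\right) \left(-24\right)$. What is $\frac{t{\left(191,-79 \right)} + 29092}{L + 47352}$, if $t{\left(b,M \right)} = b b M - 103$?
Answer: $- \frac{1426505}{24276} \approx -58.762$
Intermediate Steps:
$l = 1200$ ($l = \left(-50\right) \left(-24\right) = 1200$)
$t{\left(b,M \right)} = -103 + M b^{2}$ ($t{\left(b,M \right)} = b^{2} M - 103 = M b^{2} - 103 = -103 + M b^{2}$)
$L = 1200$
$\frac{t{\left(191,-79 \right)} + 29092}{L + 47352} = \frac{\left(-103 - 79 \cdot 191^{2}\right) + 29092}{1200 + 47352} = \frac{\left(-103 - 2881999\right) + 29092}{48552} = \left(\left(-103 - 2881999\right) + 29092\right) \frac{1}{48552} = \left(-2882102 + 29092\right) \frac{1}{48552} = \left(-2853010\right) \frac{1}{48552} = - \frac{1426505}{24276}$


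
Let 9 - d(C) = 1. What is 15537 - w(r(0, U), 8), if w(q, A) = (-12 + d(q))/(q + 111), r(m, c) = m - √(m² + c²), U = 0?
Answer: 1724611/111 ≈ 15537.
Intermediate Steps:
d(C) = 8 (d(C) = 9 - 1*1 = 9 - 1 = 8)
r(m, c) = m - √(c² + m²)
w(q, A) = -4/(111 + q) (w(q, A) = (-12 + 8)/(q + 111) = -4/(111 + q))
15537 - w(r(0, U), 8) = 15537 - (-4)/(111 + (0 - √(0² + 0²))) = 15537 - (-4)/(111 + (0 - √(0 + 0))) = 15537 - (-4)/(111 + (0 - √0)) = 15537 - (-4)/(111 + (0 - 1*0)) = 15537 - (-4)/(111 + (0 + 0)) = 15537 - (-4)/(111 + 0) = 15537 - (-4)/111 = 15537 - 1*(-4/111) = 15537 + 4/111 = 1724611/111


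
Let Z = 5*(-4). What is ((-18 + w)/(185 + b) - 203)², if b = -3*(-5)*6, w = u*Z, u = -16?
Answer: 3082803529/75625 ≈ 40764.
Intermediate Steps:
Z = -20
w = 320 (w = -16*(-20) = 320)
b = 90 (b = 15*6 = 90)
((-18 + w)/(185 + b) - 203)² = ((-18 + 320)/(185 + 90) - 203)² = (302/275 - 203)² = (-55523/275)² = 3082803529/75625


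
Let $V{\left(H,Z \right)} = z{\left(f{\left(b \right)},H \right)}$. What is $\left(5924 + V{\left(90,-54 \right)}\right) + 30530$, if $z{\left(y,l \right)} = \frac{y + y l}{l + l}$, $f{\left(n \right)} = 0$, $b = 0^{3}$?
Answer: $36454$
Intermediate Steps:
$b = 0$
$z{\left(y,l \right)} = \frac{y + l y}{2 l}$
$V{\left(H,Z \right)} = 0$ ($V{\left(H,Z \right)} = \frac{1}{2} \cdot 0 \frac{1}{H} \left(1 + H\right) = 0$)
$\left(5924 + V{\left(90,-54 \right)}\right) + 30530 = \left(5924 + 0\right) + 30530 = 5924 + 30530 = 36454$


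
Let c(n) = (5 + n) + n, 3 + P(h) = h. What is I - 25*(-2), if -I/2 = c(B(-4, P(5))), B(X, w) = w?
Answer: 32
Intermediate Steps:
P(h) = -3 + h
c(n) = 5 + 2*n
I = -18 (I = -2*(5 + 2*(-3 + 5)) = -2*(5 + 2*2) = -2*(5 + 4) = -2*9 = -18)
I - 25*(-2) = -18 - 25*(-2) = -18 + 50 = 32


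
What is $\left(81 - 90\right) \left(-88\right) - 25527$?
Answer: $-24735$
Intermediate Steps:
$\left(81 - 90\right) \left(-88\right) - 25527 = \left(-9\right) \left(-88\right) - 25527 = 792 - 25527 = -24735$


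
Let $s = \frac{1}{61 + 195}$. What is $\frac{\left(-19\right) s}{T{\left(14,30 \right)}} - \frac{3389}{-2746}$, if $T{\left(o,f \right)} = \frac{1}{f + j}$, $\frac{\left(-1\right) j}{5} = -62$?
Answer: $- \frac{2108947}{87872} \approx -24.0$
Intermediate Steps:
$j = 310$ ($j = \left(-5\right) \left(-62\right) = 310$)
$T{\left(o,f \right)} = \frac{1}{310 + f}$ ($T{\left(o,f \right)} = \frac{1}{f + 310} = \frac{1}{310 + f}$)
$s = \frac{1}{256} \approx 0.0039063$
$\frac{\left(-19\right) s}{T{\left(14,30 \right)}} - \frac{3389}{-2746} = \frac{\left(-19\right) \frac{1}{256}}{\frac{1}{310 + 30}} - \frac{3389}{-2746} = - \frac{19}{256 \cdot \frac{1}{340}} - - \frac{3389}{2746} = - \frac{19 \frac{1}{\frac{1}{340}}}{256} + \frac{3389}{2746} = \left(- \frac{19}{256}\right) 340 + \frac{3389}{2746} = - \frac{1615}{64} + \frac{3389}{2746} = - \frac{2108947}{87872}$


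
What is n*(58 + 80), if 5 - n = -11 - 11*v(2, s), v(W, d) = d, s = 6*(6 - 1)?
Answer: 47748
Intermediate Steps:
s = 30 (s = 6*5 = 30)
n = 346 (n = 5 - (-11 - 11*30) = 5 - (-11 - 330) = 5 - 1*(-341) = 5 + 341 = 346)
n*(58 + 80) = 346*(58 + 80) = 346*138 = 47748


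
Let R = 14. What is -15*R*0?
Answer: 0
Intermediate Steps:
-15*R*0 = -15*14*0 = -210*0 = 0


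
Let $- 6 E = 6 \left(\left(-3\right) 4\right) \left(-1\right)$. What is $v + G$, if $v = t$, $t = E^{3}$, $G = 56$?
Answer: $-1672$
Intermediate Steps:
$E = -12$ ($E = - \frac{6 \left(\left(-3\right) 4\right) \left(-1\right)}{6} = - \frac{6 \left(-12\right) \left(-1\right)}{6} = - \frac{\left(-72\right) \left(-1\right)}{6} = \left(- \frac{1}{6}\right) 72 = -12$)
$t = -1728$ ($t = \left(-12\right)^{3} = -1728$)
$v = -1728$
$v + G = -1728 + 56 = -1672$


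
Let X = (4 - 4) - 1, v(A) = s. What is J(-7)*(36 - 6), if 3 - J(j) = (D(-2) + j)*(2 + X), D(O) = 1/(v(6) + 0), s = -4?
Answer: 615/2 ≈ 307.50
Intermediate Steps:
v(A) = -4
D(O) = -¼ (D(O) = 1/(-4 + 0) = 1/(-4) = -¼)
X = -1 (X = 0 - 1 = -1)
J(j) = 13/4 - j (J(j) = 3 - (-¼ + j)*(2 - 1) = 3 - (-¼ + j) = 3 + (¼ - j) = 13/4 - j)
J(-7)*(36 - 6) = (13/4 - 1*(-7))*(36 - 6) = (13/4 + 7)*30 = (41/4)*30 = 615/2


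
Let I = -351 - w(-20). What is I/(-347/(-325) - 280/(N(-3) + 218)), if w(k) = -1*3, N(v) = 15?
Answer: 8784100/3383 ≈ 2596.5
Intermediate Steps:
w(k) = -3
I = -348 (I = -351 - 1*(-3) = -351 + 3 = -348)
I/(-347/(-325) - 280/(N(-3) + 218)) = -348/(-347/(-325) - 280/(15 + 218)) = -348/(-347*(-1/325) - 280/233) = -348/(347/325 - 280*1/233) = -348/(347/325 - 280/233) = -348/(-10149/75725) = -348*(-75725/10149) = 8784100/3383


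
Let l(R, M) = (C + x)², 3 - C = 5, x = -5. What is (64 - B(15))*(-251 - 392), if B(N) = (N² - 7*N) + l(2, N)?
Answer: 67515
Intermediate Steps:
C = -2 (C = 3 - 1*5 = 3 - 5 = -2)
l(R, M) = 49 (l(R, M) = (-2 - 5)² = (-7)² = 49)
B(N) = 49 + N² - 7*N (B(N) = (N² - 7*N) + 49 = 49 + N² - 7*N)
(64 - B(15))*(-251 - 392) = (64 - (49 + 15² - 7*15))*(-251 - 392) = (64 - (49 + 225 - 105))*(-643) = (64 - 1*169)*(-643) = (64 - 169)*(-643) = -105*(-643) = 67515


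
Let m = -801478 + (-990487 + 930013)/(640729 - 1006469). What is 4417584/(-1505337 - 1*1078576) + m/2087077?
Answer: -2064746211035028959/986185979490083870 ≈ -2.0937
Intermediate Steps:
m = -146566251623/182870 (m = -801478 - 60474/(-365740) = -801478 - 60474*(-1/365740) = -801478 + 30237/182870 = -146566251623/182870 ≈ -8.0148e+5)
4417584/(-1505337 - 1*1078576) + m/2087077 = 4417584/(-1505337 - 1*1078576) - 146566251623/182870/2087077 = 4417584/(-1505337 - 1078576) - 146566251623/182870*1/2087077 = 4417584/(-2583913) - 146566251623/381663770990 = 4417584*(-1/2583913) - 146566251623/381663770990 = -4417584/2583913 - 146566251623/381663770990 = -2064746211035028959/986185979490083870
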